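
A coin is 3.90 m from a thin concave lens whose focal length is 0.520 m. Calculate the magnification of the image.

For a concave lens, f = -0.520 m.
1/d_i = 1/f − 1/d_o = 1/(-0.5200) − 1/(3.90) = -2.179, so d_i = -0.4588 m.
m = −d_i/d_o = −(-0.4588)/(3.90) = +0.118.
The image is virtual, upright and reduced, on the same side as the object.

m = +0.118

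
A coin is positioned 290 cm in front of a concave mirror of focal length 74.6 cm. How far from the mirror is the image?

Mirror equation: 1/v = 1/f − 1/u = 1/(74.60) − 1/(290) = 0.01340 − 0.003448 = 0.009957, so v = 100 cm.
The image is real, inverted and reduced, in front of the mirror.

100 cm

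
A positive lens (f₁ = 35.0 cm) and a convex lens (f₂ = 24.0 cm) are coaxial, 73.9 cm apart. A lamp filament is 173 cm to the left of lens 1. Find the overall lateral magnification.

m = +1.01

Lens 1: 1/d_i1 = 1/(35.0) − 1/(173) = 0.02279, so d_i1 = 43.88 cm; m₁ = −d_i1/d_o1 = -0.2536.
d_o2 = 73.9 − (43.88) = 30.02 cm.
Lens 2: 1/d_i2 = 1/(24.0) − 1/(30.02) = 0.008356, so d_i2 = 119.7 cm; m₂ = −d_i2/d_o2 = -3.987.
m = m₁·m₂ = (-0.2536)(-3.987) = +1.01.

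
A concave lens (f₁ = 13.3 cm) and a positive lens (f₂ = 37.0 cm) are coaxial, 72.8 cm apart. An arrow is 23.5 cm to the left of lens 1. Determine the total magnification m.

f₁ = −13.3 cm (diverging).
Lens 1: 1/d_i1 = 1/(-13.3) − 1/(23.5) = -0.1177, so d_i1 = -8.493 cm; m₁ = −d_i1/d_o1 = +0.3614.
d_o2 = 72.8 − (-8.493) = 81.29 cm.
Lens 2: 1/d_i2 = 1/(37.0) − 1/(81.29) = 0.01473, so d_i2 = 67.91 cm; m₂ = −d_i2/d_o2 = -0.8354.
m = m₁·m₂ = (+0.3614)(-0.8354) = -0.302.

m = -0.302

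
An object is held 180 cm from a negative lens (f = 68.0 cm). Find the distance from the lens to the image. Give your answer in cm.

For a negative lens, f = -68.0 cm.
Lens equation: 1/v = 1/f − 1/u = 1/(-68.00) − 1/(180) = -0.01471 − 0.005556 = -0.02026, so v = -49.4 cm.
The image is virtual, upright and reduced, on the same side as the object.

49.4 cm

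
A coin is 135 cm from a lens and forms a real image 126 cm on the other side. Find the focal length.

Real image ⇒ d_i = +126 cm.
1/f = 1/d_o + 1/d_i = 1/(135) + 1/(126) = 0.01534, so f = 65.2 cm.
Since f is positive, the lens is converging.

f = 65.2 cm (converging)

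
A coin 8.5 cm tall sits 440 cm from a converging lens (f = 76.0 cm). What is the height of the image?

1/d_i = 1/f − 1/d_o = 1/(76.00) − 1/(440) = 0.01089, so d_i = 91.87 cm.
m = −d_i/d_o = -0.2088.
|h_i| = |m|·h_o = 0.2088 × 8.5 = 1.77 cm. The image is real, inverted and reduced, on the far side of the lens.

1.77 cm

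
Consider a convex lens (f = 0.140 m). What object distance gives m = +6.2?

m = −d_i/d_o ⇒ d_i = −m·d_o.
1/f = 1/d_o + 1/d_i = 1/d_o − 1/(m·d_o) = (1 − 1/m)/d_o, so d_o = f(1 − 1/m) = (0.1400)(1 − 1/(+6.2)) = 0.117 m.

0.117 m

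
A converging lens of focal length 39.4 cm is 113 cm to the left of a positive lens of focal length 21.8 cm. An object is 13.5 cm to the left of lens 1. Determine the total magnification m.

Lens 1: 1/d_i1 = 1/(39.4) − 1/(13.5) = -0.04869, so d_i1 = -20.54 cm; m₁ = −d_i1/d_o1 = +1.521.
d_o2 = 113 − (-20.54) = 133.5 cm.
Lens 2: 1/d_i2 = 1/(21.8) − 1/(133.5) = 0.03838, so d_i2 = 26.05 cm; m₂ = −d_i2/d_o2 = -0.1952.
m = m₁·m₂ = (+1.521)(-0.1952) = -0.297.

m = -0.297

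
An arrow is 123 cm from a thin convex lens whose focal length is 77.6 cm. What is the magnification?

m = -1.71

1/d_i = 1/f − 1/d_o = 1/(77.60) − 1/(123) = 0.004757, so d_i = 210.2 cm.
m = −d_i/d_o = −(210.2)/(123) = -1.71.
The image is real, inverted and enlarged, on the far side of the lens.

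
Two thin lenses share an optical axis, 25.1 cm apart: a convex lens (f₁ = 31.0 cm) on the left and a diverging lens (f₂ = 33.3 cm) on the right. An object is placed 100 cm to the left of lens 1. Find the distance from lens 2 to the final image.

Lens 1: 1/d_i1 = 1/f₁ − 1/d_o1 = 1/(31.0) − 1/(100) = 0.02226, so d_i1 = 44.93 cm.
The intermediate image is 44.93 cm to the right of lens 1, which lies 19.83 cm to the right of lens 2 — a virtual object — so d_o2 = −19.83 cm.
Lens 2 is diverging, so f₂ = −33.3 cm.
Lens 2: 1/d_i2 = 1/f₂ − 1/d_o2 = 1/(-33.3) − 1/(-19.83) = 0.02040, so d_i2 = 49.0 cm.
The final image is real, 49.0 cm to the right of lens 2 (overall magnification ≈ -1.1).

49.0 cm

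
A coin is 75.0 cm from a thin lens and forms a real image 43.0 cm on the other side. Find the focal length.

Real image ⇒ d_i = +43.0 cm.
1/f = 1/d_o + 1/d_i = 1/(75.0) + 1/(43.0) = 0.03659, so f = 27.3 cm.
Since f is positive, the thin lens is converging.

f = 27.3 cm (converging)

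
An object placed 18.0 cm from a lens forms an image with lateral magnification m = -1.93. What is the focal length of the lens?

m = −d_i/d_o ⇒ d_i = −m·d_o = −(-1.93)·(18.0) = 34.74 cm.
1/f = 1/d_o + 1/d_i = 1/(18.0) + 1/(34.74) = 0.08434, so f = 11.9 cm.
Since f is positive, the lens is converging.

f = 11.9 cm (converging)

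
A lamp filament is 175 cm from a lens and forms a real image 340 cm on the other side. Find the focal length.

Real image ⇒ d_i = +340 cm.
1/f = 1/d_o + 1/d_i = 1/(175) + 1/(340) = 0.008655, so f = 116 cm.
Since f is positive, the lens is converging.

f = 116 cm (converging)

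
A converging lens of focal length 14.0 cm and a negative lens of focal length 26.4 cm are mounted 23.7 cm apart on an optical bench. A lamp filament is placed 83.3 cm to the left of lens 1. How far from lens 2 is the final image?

5.45 cm

Lens 1: 1/d_i1 = 1/f₁ − 1/d_o1 = 1/(14.0) − 1/(83.3) = 0.05942, so d_i1 = 16.83 cm.
The intermediate image is 16.83 cm to the right of lens 1, which is 23.7 − (16.83) = 6.870 cm to the left of lens 2, so d_o2 = +6.870 cm.
Lens 2 is diverging, so f₂ = −26.4 cm.
Lens 2: 1/d_i2 = 1/f₂ − 1/d_o2 = 1/(-26.4) − 1/(6.870) = -0.1834, so d_i2 = -5.45 cm.
The final image is virtual, 5.45 cm to the left of lens 2 (overall magnification ≈ -0.16).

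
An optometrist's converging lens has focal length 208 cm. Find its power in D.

f = 208 cm = 2.08 m.
P = 1/f = 1/(2.08 m) = +0.481 D.

P = +0.481 D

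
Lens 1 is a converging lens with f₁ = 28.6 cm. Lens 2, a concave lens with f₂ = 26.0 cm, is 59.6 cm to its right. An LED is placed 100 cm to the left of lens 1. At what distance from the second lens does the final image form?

11.2 cm

Lens 1: 1/d_i1 = 1/f₁ − 1/d_o1 = 1/(28.6) − 1/(100) = 0.02497, so d_i1 = 40.06 cm.
The intermediate image is 40.06 cm to the right of lens 1, which is 59.6 − (40.06) = 19.54 cm to the left of lens 2, so d_o2 = +19.54 cm.
Lens 2 is diverging, so f₂ = −26.0 cm.
Lens 2: 1/d_i2 = 1/f₂ − 1/d_o2 = 1/(-26.0) − 1/(19.54) = -0.08964, so d_i2 = -11.2 cm.
The final image is virtual, 11.2 cm to the left of lens 2 (overall magnification ≈ -0.23).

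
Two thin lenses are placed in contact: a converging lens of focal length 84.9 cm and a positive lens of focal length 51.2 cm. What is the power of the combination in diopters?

P = +3.13 D

P₁ = 1/f₁ = 1/(0.849 m) = +1.178 D; P₂ = 1/f₂ = 1/(0.512 m) = +1.953 D.
For thin lenses in contact, P = P₁ + P₂ = (+1.178) + (+1.953) = +3.13 D.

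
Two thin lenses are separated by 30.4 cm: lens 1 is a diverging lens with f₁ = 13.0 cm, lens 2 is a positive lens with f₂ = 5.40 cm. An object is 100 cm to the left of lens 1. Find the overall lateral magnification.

m = -0.0170

f₁ = −13.0 cm (diverging).
Lens 1: 1/d_i1 = 1/(-13.0) − 1/(100) = -0.08692, so d_i1 = -11.50 cm; m₁ = −d_i1/d_o1 = +0.1150.
d_o2 = 30.4 − (-11.50) = 41.90 cm.
Lens 2: 1/d_i2 = 1/(5.40) − 1/(41.90) = 0.1613, so d_i2 = 6.199 cm; m₂ = −d_i2/d_o2 = -0.1479.
m = m₁·m₂ = (+0.1150)(-0.1479) = -0.0170.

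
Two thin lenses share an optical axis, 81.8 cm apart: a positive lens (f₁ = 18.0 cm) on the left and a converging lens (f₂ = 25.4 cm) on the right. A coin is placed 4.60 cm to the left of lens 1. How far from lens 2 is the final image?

Lens 1: 1/d_i1 = 1/f₁ − 1/d_o1 = 1/(18.0) − 1/(4.60) = -0.1618, so d_i1 = -6.179 cm.
The intermediate image is 6.179 cm to the left of lens 1 (virtual), which is 81.8 − (-6.179) = 87.98 cm to the left of lens 2, so d_o2 = +87.98 cm.
Lens 2: 1/d_i2 = 1/f₂ − 1/d_o2 = 1/(25.4) − 1/(87.98) = 0.02800, so d_i2 = 35.7 cm.
The final image is real, 35.7 cm to the right of lens 2 (overall magnification ≈ -0.55).

35.7 cm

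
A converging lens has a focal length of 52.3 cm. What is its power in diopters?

P = +1.91 D

f = 52.3 cm = 0.523 m.
P = 1/f = 1/(0.523 m) = +1.91 D.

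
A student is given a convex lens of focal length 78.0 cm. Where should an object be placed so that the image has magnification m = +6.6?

66.2 cm

m = −d_i/d_o ⇒ d_i = −m·d_o.
1/f = 1/d_o + 1/d_i = 1/d_o − 1/(m·d_o) = (1 − 1/m)/d_o, so d_o = f(1 − 1/m) = (78.00)(1 − 1/(+6.6)) = 66.2 cm.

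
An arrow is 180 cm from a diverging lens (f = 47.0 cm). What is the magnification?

m = +0.207

For a diverging lens, f = -47.0 cm.
1/d_i = 1/f − 1/d_o = 1/(-47.00) − 1/(180) = -0.02683, so d_i = -37.27 cm.
m = −d_i/d_o = −(-37.27)/(180) = +0.207.
The image is virtual, upright and reduced, on the same side as the object.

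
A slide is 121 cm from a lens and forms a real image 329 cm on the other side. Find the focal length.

Real image ⇒ d_i = +329 cm.
1/f = 1/d_o + 1/d_i = 1/(121) + 1/(329) = 0.01130, so f = 88.5 cm.
Since f is positive, the lens is converging.

f = 88.5 cm (converging)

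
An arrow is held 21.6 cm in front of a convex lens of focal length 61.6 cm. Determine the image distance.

33.3 cm

Thin-lens equation: 1/q = 1/f − 1/p = 1/(61.60) − 1/(21.6) = 0.01623 − 0.04630 = -0.03006, so q = -33.3 cm.
The image is virtual, upright and enlarged, on the same side as the object.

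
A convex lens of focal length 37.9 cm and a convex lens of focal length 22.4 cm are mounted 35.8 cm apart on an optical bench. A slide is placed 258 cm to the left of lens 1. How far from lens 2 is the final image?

6.23 cm

Lens 1: 1/d_i1 = 1/f₁ − 1/d_o1 = 1/(37.9) − 1/(258) = 0.02251, so d_i1 = 44.43 cm.
The intermediate image is 44.43 cm to the right of lens 1, which lies 8.630 cm to the right of lens 2 — a virtual object — so d_o2 = −8.630 cm.
Lens 2: 1/d_i2 = 1/f₂ − 1/d_o2 = 1/(22.4) − 1/(-8.630) = 0.1605, so d_i2 = 6.23 cm.
The final image is real, 6.23 cm to the right of lens 2 (overall magnification ≈ -0.12).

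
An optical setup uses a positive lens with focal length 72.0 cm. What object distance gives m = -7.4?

m = −d_i/d_o ⇒ d_i = −m·d_o.
1/f = 1/d_o + 1/d_i = 1/d_o − 1/(m·d_o) = (1 − 1/m)/d_o, so d_o = f(1 − 1/m) = (72.00)(1 − 1/(-7.4)) = 81.7 cm.

81.7 cm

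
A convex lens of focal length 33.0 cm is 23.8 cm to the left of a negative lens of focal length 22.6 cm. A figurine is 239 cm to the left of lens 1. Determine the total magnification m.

Lens 1: 1/d_i1 = 1/(33.0) − 1/(239) = 0.02612, so d_i1 = 38.29 cm; m₁ = −d_i1/d_o1 = -0.1602.
d_o2 = 23.8 − (38.29) = -14.49 cm (virtual object).
f₂ = −22.6 cm (diverging).
Lens 2: 1/d_i2 = 1/(-22.6) − 1/(-14.49) = 0.02477, so d_i2 = 40.38 cm; m₂ = −d_i2/d_o2 = +2.787.
m = m₁·m₂ = (-0.1602)(+2.787) = -0.446.

m = -0.446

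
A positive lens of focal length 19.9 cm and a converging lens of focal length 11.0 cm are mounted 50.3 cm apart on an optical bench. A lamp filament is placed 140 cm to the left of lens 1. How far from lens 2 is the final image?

18.5 cm

Lens 1: 1/d_i1 = 1/f₁ − 1/d_o1 = 1/(19.9) − 1/(140) = 0.04311, so d_i1 = 23.20 cm.
The intermediate image is 23.20 cm to the right of lens 1, which is 50.3 − (23.20) = 27.10 cm to the left of lens 2, so d_o2 = +27.10 cm.
Lens 2: 1/d_i2 = 1/f₂ − 1/d_o2 = 1/(11.0) − 1/(27.10) = 0.05401, so d_i2 = 18.5 cm.
The final image is real, 18.5 cm to the right of lens 2 (overall magnification ≈ 0.11).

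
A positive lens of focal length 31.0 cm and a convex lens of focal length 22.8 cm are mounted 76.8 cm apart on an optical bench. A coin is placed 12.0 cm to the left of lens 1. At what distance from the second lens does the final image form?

29.9 cm

Lens 1: 1/d_i1 = 1/f₁ − 1/d_o1 = 1/(31.0) − 1/(12.0) = -0.05108, so d_i1 = -19.58 cm.
The intermediate image is 19.58 cm to the left of lens 1 (virtual), which is 76.8 − (-19.58) = 96.38 cm to the left of lens 2, so d_o2 = +96.38 cm.
Lens 2: 1/d_i2 = 1/f₂ − 1/d_o2 = 1/(22.8) − 1/(96.38) = 0.03348, so d_i2 = 29.9 cm.
The final image is real, 29.9 cm to the right of lens 2 (overall magnification ≈ -0.51).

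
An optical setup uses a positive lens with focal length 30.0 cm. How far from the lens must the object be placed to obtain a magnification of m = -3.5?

38.6 cm

m = −d_i/d_o ⇒ d_i = −m·d_o.
1/f = 1/d_o + 1/d_i = 1/d_o − 1/(m·d_o) = (1 − 1/m)/d_o, so d_o = f(1 − 1/m) = (30.00)(1 − 1/(-3.5)) = 38.6 cm.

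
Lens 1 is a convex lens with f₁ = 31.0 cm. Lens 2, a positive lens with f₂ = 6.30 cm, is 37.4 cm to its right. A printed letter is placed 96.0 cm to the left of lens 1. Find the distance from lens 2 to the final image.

Lens 1: 1/d_i1 = 1/f₁ − 1/d_o1 = 1/(31.0) − 1/(96.0) = 0.02184, so d_i1 = 45.78 cm.
The intermediate image is 45.78 cm to the right of lens 1, which lies 8.380 cm to the right of lens 2 — a virtual object — so d_o2 = −8.380 cm.
Lens 2: 1/d_i2 = 1/f₂ − 1/d_o2 = 1/(6.30) − 1/(-8.380) = 0.2781, so d_i2 = 3.60 cm.
The final image is real, 3.60 cm to the right of lens 2 (overall magnification ≈ -0.20).

3.60 cm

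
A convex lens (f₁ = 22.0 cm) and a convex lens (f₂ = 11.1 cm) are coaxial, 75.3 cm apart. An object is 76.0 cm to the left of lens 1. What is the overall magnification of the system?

m = +0.136

Lens 1: 1/d_i1 = 1/(22.0) − 1/(76.0) = 0.03230, so d_i1 = 30.96 cm; m₁ = −d_i1/d_o1 = -0.4074.
d_o2 = 75.3 − (30.96) = 44.34 cm.
Lens 2: 1/d_i2 = 1/(11.1) − 1/(44.34) = 0.06754, so d_i2 = 14.81 cm; m₂ = −d_i2/d_o2 = -0.3339.
m = m₁·m₂ = (-0.4074)(-0.3339) = +0.136.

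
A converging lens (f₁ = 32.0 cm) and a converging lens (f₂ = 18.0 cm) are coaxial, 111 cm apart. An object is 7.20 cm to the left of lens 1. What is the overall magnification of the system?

m = -0.227

Lens 1: 1/d_i1 = 1/(32.0) − 1/(7.20) = -0.1076, so d_i1 = -9.290 cm; m₁ = −d_i1/d_o1 = +1.290.
d_o2 = 111 − (-9.290) = 120.3 cm.
Lens 2: 1/d_i2 = 1/(18.0) − 1/(120.3) = 0.04724, so d_i2 = 21.17 cm; m₂ = −d_i2/d_o2 = -0.1760.
m = m₁·m₂ = (+1.290)(-0.1760) = -0.227.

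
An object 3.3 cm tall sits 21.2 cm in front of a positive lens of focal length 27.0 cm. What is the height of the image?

15.4 cm

1/d_i = 1/f − 1/d_o = 1/(27.00) − 1/(21.2) = -0.01013, so d_i = -98.69 cm.
m = −d_i/d_o = +4.655.
|h_i| = |m|·h_o = 4.655 × 3.3 = 15.4 cm. The image is virtual, upright and enlarged, on the same side as the object.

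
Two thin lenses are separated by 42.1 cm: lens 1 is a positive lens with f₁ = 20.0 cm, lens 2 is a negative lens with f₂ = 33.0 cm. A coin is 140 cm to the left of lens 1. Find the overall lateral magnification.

Lens 1: 1/d_i1 = 1/(20.0) − 1/(140) = 0.04286, so d_i1 = 23.33 cm; m₁ = −d_i1/d_o1 = -0.1666.
d_o2 = 42.1 − (23.33) = 18.77 cm.
f₂ = −33.0 cm (diverging).
Lens 2: 1/d_i2 = 1/(-33.0) − 1/(18.77) = -0.08358, so d_i2 = -11.96 cm; m₂ = −d_i2/d_o2 = +0.6374.
m = m₁·m₂ = (-0.1666)(+0.6374) = -0.106.

m = -0.106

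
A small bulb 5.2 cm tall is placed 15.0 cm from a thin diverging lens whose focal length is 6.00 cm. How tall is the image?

1.49 cm

For a diverging lens, f = -6.00 cm.
1/d_i = 1/f − 1/d_o = 1/(-6.000) − 1/(15.0) = -0.2333, so d_i = -4.286 cm.
m = −d_i/d_o = +0.2857.
|h_i| = |m|·h_o = 0.2857 × 5.2 = 1.49 cm. The image is virtual, upright and reduced, on the same side as the object.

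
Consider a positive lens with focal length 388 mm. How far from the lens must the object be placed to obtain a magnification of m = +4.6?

m = −d_i/d_o ⇒ d_i = −m·d_o.
1/f = 1/d_o + 1/d_i = 1/d_o − 1/(m·d_o) = (1 − 1/m)/d_o, so d_o = f(1 − 1/m) = (388.0)(1 − 1/(+4.6)) = 304 mm.

304 mm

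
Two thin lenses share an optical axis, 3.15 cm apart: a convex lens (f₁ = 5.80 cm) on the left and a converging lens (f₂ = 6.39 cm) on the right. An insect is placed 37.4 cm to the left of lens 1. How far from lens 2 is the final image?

Lens 1: 1/d_i1 = 1/f₁ − 1/d_o1 = 1/(5.80) − 1/(37.4) = 0.1457, so d_i1 = 6.865 cm.
The intermediate image is 6.865 cm to the right of lens 1, which lies 3.715 cm to the right of lens 2 — a virtual object — so d_o2 = −3.715 cm.
Lens 2: 1/d_i2 = 1/f₂ − 1/d_o2 = 1/(6.39) − 1/(-3.715) = 0.4257, so d_i2 = 2.35 cm.
The final image is real, 2.35 cm to the right of lens 2 (overall magnification ≈ -0.12).

2.35 cm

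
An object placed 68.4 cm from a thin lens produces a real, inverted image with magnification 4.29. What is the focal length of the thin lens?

m = −d_i/d_o ⇒ d_i = −m·d_o = −(-4.29)·(68.4) = 293.4 cm.
1/f = 1/d_o + 1/d_i = 1/(68.4) + 1/(293.4) = 0.01803, so f = 55.5 cm.
Since f is positive, the thin lens is converging.

f = 55.5 cm (converging)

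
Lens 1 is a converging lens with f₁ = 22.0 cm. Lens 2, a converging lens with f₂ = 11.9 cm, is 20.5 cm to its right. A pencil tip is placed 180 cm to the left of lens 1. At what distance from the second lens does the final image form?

Lens 1: 1/d_i1 = 1/f₁ − 1/d_o1 = 1/(22.0) − 1/(180) = 0.03990, so d_i1 = 25.06 cm.
The intermediate image is 25.06 cm to the right of lens 1, which lies 4.560 cm to the right of lens 2 — a virtual object — so d_o2 = −4.560 cm.
Lens 2: 1/d_i2 = 1/f₂ − 1/d_o2 = 1/(11.9) − 1/(-4.560) = 0.3033, so d_i2 = 3.30 cm.
The final image is real, 3.30 cm to the right of lens 2 (overall magnification ≈ -0.10).

3.30 cm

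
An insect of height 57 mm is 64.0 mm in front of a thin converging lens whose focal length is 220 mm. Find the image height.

1/d_i = 1/f − 1/d_o = 1/(220.0) − 1/(64.0) = -0.01108, so d_i = -90.26 mm.
m = −d_i/d_o = +1.410.
|h_i| = |m|·h_o = 1.410 × 57 = 80.4 mm. The image is virtual, upright and enlarged, on the same side as the object.

80.4 mm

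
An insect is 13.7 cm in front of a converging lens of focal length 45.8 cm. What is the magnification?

m = +1.43

1/d_i = 1/f − 1/d_o = 1/(45.80) − 1/(13.7) = -0.05116, so d_i = -19.55 cm.
m = −d_i/d_o = −(-19.55)/(13.7) = +1.43.
The image is virtual, upright and enlarged, on the same side as the object.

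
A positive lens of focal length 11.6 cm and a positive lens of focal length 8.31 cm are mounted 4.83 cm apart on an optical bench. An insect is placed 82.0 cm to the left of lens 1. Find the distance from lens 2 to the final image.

Lens 1: 1/d_i1 = 1/f₁ − 1/d_o1 = 1/(11.6) − 1/(82.0) = 0.07401, so d_i1 = 13.51 cm.
The intermediate image is 13.51 cm to the right of lens 1, which lies 8.680 cm to the right of lens 2 — a virtual object — so d_o2 = −8.680 cm.
Lens 2: 1/d_i2 = 1/f₂ − 1/d_o2 = 1/(8.31) − 1/(-8.680) = 0.2355, so d_i2 = 4.25 cm.
The final image is real, 4.25 cm to the right of lens 2 (overall magnification ≈ -0.081).

4.25 cm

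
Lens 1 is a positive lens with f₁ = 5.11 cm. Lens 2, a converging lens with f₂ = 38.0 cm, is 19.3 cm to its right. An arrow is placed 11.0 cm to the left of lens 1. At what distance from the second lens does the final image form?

Lens 1: 1/d_i1 = 1/f₁ − 1/d_o1 = 1/(5.11) − 1/(11.0) = 0.1048, so d_i1 = 9.543 cm.
The intermediate image is 9.543 cm to the right of lens 1, which is 19.3 − (9.543) = 9.757 cm to the left of lens 2, so d_o2 = +9.757 cm.
Lens 2: 1/d_i2 = 1/f₂ − 1/d_o2 = 1/(38.0) − 1/(9.757) = -0.07617, so d_i2 = -13.1 cm.
The final image is virtual, 13.1 cm to the left of lens 2 (overall magnification ≈ -1.2).

13.1 cm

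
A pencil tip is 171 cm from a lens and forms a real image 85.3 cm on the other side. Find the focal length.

f = 56.9 cm (converging)

Real image ⇒ d_i = +85.3 cm.
1/f = 1/d_o + 1/d_i = 1/(171) + 1/(85.3) = 0.01757, so f = 56.9 cm.
Since f is positive, the lens is converging.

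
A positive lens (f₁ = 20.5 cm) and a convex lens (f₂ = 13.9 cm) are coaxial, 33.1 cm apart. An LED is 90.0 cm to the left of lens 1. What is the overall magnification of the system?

Lens 1: 1/d_i1 = 1/(20.5) − 1/(90.0) = 0.03767, so d_i1 = 26.55 cm; m₁ = −d_i1/d_o1 = -0.2950.
d_o2 = 33.1 − (26.55) = 6.550 cm.
Lens 2: 1/d_i2 = 1/(13.9) − 1/(6.550) = -0.08073, so d_i2 = -12.39 cm; m₂ = −d_i2/d_o2 = +1.891.
m = m₁·m₂ = (-0.2950)(+1.891) = -0.558.

m = -0.558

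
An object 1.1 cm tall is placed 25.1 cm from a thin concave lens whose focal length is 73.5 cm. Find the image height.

0.820 cm

For a concave lens, f = -73.5 cm.
1/d_i = 1/f − 1/d_o = 1/(-73.50) − 1/(25.1) = -0.05345, so d_i = -18.71 cm.
m = −d_i/d_o = +0.7454.
|h_i| = |m|·h_o = 0.7454 × 1.1 = 0.820 cm. The image is virtual, upright and reduced, on the same side as the object.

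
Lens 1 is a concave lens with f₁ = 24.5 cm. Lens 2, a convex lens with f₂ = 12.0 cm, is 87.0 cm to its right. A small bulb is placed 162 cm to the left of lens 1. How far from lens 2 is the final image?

13.5 cm

Lens 1 is diverging, so f₁ = −24.5 cm.
Lens 1: 1/d_i1 = 1/f₁ − 1/d_o1 = 1/(-24.5) − 1/(162) = -0.04699, so d_i1 = -21.28 cm.
The intermediate image is 21.28 cm to the left of lens 1 (virtual), which is 87.0 − (-21.28) = 108.3 cm to the left of lens 2, so d_o2 = +108.3 cm.
Lens 2: 1/d_i2 = 1/f₂ − 1/d_o2 = 1/(12.0) − 1/(108.3) = 0.07410, so d_i2 = 13.5 cm.
The final image is real, 13.5 cm to the right of lens 2 (overall magnification ≈ -0.016).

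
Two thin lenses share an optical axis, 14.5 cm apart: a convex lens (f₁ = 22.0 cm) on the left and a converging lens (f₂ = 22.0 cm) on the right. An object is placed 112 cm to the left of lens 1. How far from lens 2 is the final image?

8.12 cm

Lens 1: 1/d_i1 = 1/f₁ − 1/d_o1 = 1/(22.0) − 1/(112) = 0.03653, so d_i1 = 27.38 cm.
The intermediate image is 27.38 cm to the right of lens 1, which lies 12.88 cm to the right of lens 2 — a virtual object — so d_o2 = −12.88 cm.
Lens 2: 1/d_i2 = 1/f₂ − 1/d_o2 = 1/(22.0) − 1/(-12.88) = 0.1231, so d_i2 = 8.12 cm.
The final image is real, 8.12 cm to the right of lens 2 (overall magnification ≈ -0.15).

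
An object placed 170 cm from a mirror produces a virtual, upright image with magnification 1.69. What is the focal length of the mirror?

f = 416 cm (concave)

m = −d_i/d_o ⇒ d_i = −m·d_o = −(+1.69)·(170) = -287.3 cm.
1/f = 1/d_o + 1/d_i = 1/(170) + 1/(-287.3) = 0.002402, so f = 416 cm.
Since f is positive, the mirror is concave.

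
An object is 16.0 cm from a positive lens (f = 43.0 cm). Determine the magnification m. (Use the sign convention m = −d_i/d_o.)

m = +1.59

1/d_i = 1/f − 1/d_o = 1/(43.00) − 1/(16.0) = -0.03924, so d_i = -25.48 cm.
m = −d_i/d_o = −(-25.48)/(16.0) = +1.59.
The image is virtual, upright and enlarged, on the same side as the object.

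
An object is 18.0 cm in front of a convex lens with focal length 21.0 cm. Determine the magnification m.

m = +7.00

1/d_i = 1/f − 1/d_o = 1/(21.00) − 1/(18.0) = -0.007937, so d_i = -126.0 cm.
m = −d_i/d_o = −(-126.0)/(18.0) = +7.00.
The image is virtual, upright and enlarged, on the same side as the object.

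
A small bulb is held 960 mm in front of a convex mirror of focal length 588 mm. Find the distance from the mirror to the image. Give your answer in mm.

For a convex mirror, f = -588 mm.
Mirror equation: 1/d_i = 1/f − 1/d_o = 1/(-588.0) − 1/(960) = -0.001701 − 0.001042 = -0.002742, so d_i = -365 mm.
The image is virtual, upright and reduced, behind the mirror.

365 mm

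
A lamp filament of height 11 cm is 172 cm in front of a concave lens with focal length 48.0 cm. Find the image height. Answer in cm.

For a concave lens, f = -48.0 cm.
1/d_i = 1/f − 1/d_o = 1/(-48.00) − 1/(172) = -0.02665, so d_i = -37.53 cm.
m = −d_i/d_o = +0.2182.
|h_i| = |m|·h_o = 0.2182 × 11 = 2.40 cm. The image is virtual, upright and reduced, on the same side as the object.

2.40 cm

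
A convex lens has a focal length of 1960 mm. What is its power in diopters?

f = 196 cm = 1.96 m.
P = 1/f = 1/(1.96 m) = +0.510 D.

P = +0.510 D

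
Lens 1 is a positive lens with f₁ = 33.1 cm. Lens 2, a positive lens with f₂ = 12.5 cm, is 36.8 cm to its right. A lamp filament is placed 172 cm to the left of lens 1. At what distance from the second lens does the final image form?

Lens 1: 1/d_i1 = 1/f₁ − 1/d_o1 = 1/(33.1) − 1/(172) = 0.02440, so d_i1 = 40.99 cm.
The intermediate image is 40.99 cm to the right of lens 1, which lies 4.190 cm to the right of lens 2 — a virtual object — so d_o2 = −4.190 cm.
Lens 2: 1/d_i2 = 1/f₂ − 1/d_o2 = 1/(12.5) − 1/(-4.190) = 0.3187, so d_i2 = 3.14 cm.
The final image is real, 3.14 cm to the right of lens 2 (overall magnification ≈ -0.18).

3.14 cm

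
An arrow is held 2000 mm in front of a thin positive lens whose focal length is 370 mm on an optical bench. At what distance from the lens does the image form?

Lens equation: 1/v = 1/f − 1/u = 1/(370.0) − 1/(2000) = 0.002703 − 0.0005000 = 0.002203, so v = 454 mm.
The image is real, inverted and reduced, on the far side of the lens.

454 mm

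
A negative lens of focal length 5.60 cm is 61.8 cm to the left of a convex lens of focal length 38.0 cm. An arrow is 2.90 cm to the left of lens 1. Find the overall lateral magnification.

f₁ = −5.60 cm (diverging).
Lens 1: 1/d_i1 = 1/(-5.60) − 1/(2.90) = -0.5234, so d_i1 = -1.911 cm; m₁ = −d_i1/d_o1 = +0.6590.
d_o2 = 61.8 − (-1.911) = 63.71 cm.
Lens 2: 1/d_i2 = 1/(38.0) − 1/(63.71) = 0.01062, so d_i2 = 94.16 cm; m₂ = −d_i2/d_o2 = -1.478.
m = m₁·m₂ = (+0.6590)(-1.478) = -0.974.

m = -0.974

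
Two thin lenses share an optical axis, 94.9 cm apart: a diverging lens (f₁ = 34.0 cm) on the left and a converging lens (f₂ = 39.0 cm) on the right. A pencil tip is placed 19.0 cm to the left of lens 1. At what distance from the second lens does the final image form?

Lens 1 is diverging, so f₁ = −34.0 cm.
Lens 1: 1/d_i1 = 1/f₁ − 1/d_o1 = 1/(-34.0) − 1/(19.0) = -0.08204, so d_i1 = -12.19 cm.
The intermediate image is 12.19 cm to the left of lens 1 (virtual), which is 94.9 − (-12.19) = 107.1 cm to the left of lens 2, so d_o2 = +107.1 cm.
Lens 2: 1/d_i2 = 1/f₂ − 1/d_o2 = 1/(39.0) − 1/(107.1) = 0.01630, so d_i2 = 61.3 cm.
The final image is real, 61.3 cm to the right of lens 2 (overall magnification ≈ -0.37).

61.3 cm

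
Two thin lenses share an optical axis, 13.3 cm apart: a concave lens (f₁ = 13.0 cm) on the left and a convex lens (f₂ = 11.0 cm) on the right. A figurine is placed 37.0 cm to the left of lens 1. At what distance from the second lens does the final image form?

21.2 cm

Lens 1 is diverging, so f₁ = −13.0 cm.
Lens 1: 1/d_i1 = 1/f₁ − 1/d_o1 = 1/(-13.0) − 1/(37.0) = -0.1040, so d_i1 = -9.620 cm.
The intermediate image is 9.620 cm to the left of lens 1 (virtual), which is 13.3 − (-9.620) = 22.92 cm to the left of lens 2, so d_o2 = +22.92 cm.
Lens 2: 1/d_i2 = 1/f₂ − 1/d_o2 = 1/(11.0) − 1/(22.92) = 0.04728, so d_i2 = 21.2 cm.
The final image is real, 21.2 cm to the right of lens 2 (overall magnification ≈ -0.24).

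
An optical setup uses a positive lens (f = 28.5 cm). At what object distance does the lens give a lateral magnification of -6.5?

32.9 cm

m = −d_i/d_o ⇒ d_i = −m·d_o.
1/f = 1/d_o + 1/d_i = 1/d_o − 1/(m·d_o) = (1 − 1/m)/d_o, so d_o = f(1 − 1/m) = (28.50)(1 − 1/(-6.5)) = 32.9 cm.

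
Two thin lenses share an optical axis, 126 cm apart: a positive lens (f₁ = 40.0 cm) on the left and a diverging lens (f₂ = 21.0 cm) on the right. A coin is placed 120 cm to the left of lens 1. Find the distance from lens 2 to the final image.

15.9 cm

Lens 1: 1/d_i1 = 1/f₁ − 1/d_o1 = 1/(40.0) − 1/(120) = 0.01667, so d_i1 = 60.00 cm.
The intermediate image is 60.00 cm to the right of lens 1, which is 126 − (60.00) = 66.00 cm to the left of lens 2, so d_o2 = +66.00 cm.
Lens 2 is diverging, so f₂ = −21.0 cm.
Lens 2: 1/d_i2 = 1/f₂ − 1/d_o2 = 1/(-21.0) − 1/(66.00) = -0.06277, so d_i2 = -15.9 cm.
The final image is virtual, 15.9 cm to the left of lens 2 (overall magnification ≈ -0.12).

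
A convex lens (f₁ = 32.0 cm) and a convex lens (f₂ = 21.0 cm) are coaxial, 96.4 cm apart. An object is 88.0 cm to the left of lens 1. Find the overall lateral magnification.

Lens 1: 1/d_i1 = 1/(32.0) − 1/(88.0) = 0.01989, so d_i1 = 50.29 cm; m₁ = −d_i1/d_o1 = -0.5715.
d_o2 = 96.4 − (50.29) = 46.11 cm.
Lens 2: 1/d_i2 = 1/(21.0) − 1/(46.11) = 0.02593, so d_i2 = 38.56 cm; m₂ = −d_i2/d_o2 = -0.8363.
m = m₁·m₂ = (-0.5715)(-0.8363) = +0.478.

m = +0.478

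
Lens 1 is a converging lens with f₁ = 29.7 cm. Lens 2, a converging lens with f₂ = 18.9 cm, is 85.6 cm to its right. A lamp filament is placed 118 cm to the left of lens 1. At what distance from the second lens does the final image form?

32.1 cm

Lens 1: 1/d_i1 = 1/f₁ − 1/d_o1 = 1/(29.7) − 1/(118) = 0.02520, so d_i1 = 39.69 cm.
The intermediate image is 39.69 cm to the right of lens 1, which is 85.6 − (39.69) = 45.91 cm to the left of lens 2, so d_o2 = +45.91 cm.
Lens 2: 1/d_i2 = 1/f₂ − 1/d_o2 = 1/(18.9) − 1/(45.91) = 0.03113, so d_i2 = 32.1 cm.
The final image is real, 32.1 cm to the right of lens 2 (overall magnification ≈ 0.24).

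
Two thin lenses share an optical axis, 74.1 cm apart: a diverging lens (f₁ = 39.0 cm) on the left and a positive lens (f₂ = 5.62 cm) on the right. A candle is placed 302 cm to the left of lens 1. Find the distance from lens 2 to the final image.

Lens 1 is diverging, so f₁ = −39.0 cm.
Lens 1: 1/d_i1 = 1/f₁ − 1/d_o1 = 1/(-39.0) − 1/(302) = -0.02895, so d_i1 = -34.54 cm.
The intermediate image is 34.54 cm to the left of lens 1 (virtual), which is 74.1 − (-34.54) = 108.6 cm to the left of lens 2, so d_o2 = +108.6 cm.
Lens 2: 1/d_i2 = 1/f₂ − 1/d_o2 = 1/(5.62) − 1/(108.6) = 0.1687, so d_i2 = 5.93 cm.
The final image is real, 5.93 cm to the right of lens 2 (overall magnification ≈ -0.0062).

5.93 cm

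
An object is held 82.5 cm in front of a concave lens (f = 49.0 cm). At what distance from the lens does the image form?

30.7 cm

For a concave lens, f = -49.0 cm.
Thin-lens equation: 1/s_i = 1/f − 1/s_o = 1/(-49.00) − 1/(82.5) = -0.02041 − 0.01212 = -0.03253, so s_i = -30.7 cm.
The image is virtual, upright and reduced, on the same side as the object.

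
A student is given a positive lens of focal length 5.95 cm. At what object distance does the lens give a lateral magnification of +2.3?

m = −d_i/d_o ⇒ d_i = −m·d_o.
1/f = 1/d_o + 1/d_i = 1/d_o − 1/(m·d_o) = (1 − 1/m)/d_o, so d_o = f(1 − 1/m) = (5.950)(1 − 1/(+2.3)) = 3.36 cm.

3.36 cm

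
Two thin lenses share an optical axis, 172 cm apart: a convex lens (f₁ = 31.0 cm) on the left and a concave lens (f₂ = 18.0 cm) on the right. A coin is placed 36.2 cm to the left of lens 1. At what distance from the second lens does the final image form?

Lens 1: 1/d_i1 = 1/f₁ − 1/d_o1 = 1/(31.0) − 1/(36.2) = 0.004634, so d_i1 = 215.8 cm.
The intermediate image is 215.8 cm to the right of lens 1, which lies 43.80 cm to the right of lens 2 — a virtual object — so d_o2 = −43.80 cm.
Lens 2 is diverging, so f₂ = −18.0 cm.
Lens 2: 1/d_i2 = 1/f₂ − 1/d_o2 = 1/(-18.0) − 1/(-43.80) = -0.03272, so d_i2 = -30.6 cm.
The final image is virtual, 30.6 cm to the left of lens 2 (overall magnification ≈ 4.2).

30.6 cm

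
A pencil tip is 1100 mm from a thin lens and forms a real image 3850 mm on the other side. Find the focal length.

f = 856 mm (converging)

Real image ⇒ d_i = +3850 mm.
1/f = 1/d_o + 1/d_i = 1/(1100) + 1/(3850) = 0.001169, so f = 856 mm.
Since f is positive, the thin lens is converging.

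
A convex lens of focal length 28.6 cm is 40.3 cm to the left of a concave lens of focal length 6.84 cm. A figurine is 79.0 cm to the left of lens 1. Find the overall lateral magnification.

m = -1.68

Lens 1: 1/d_i1 = 1/(28.6) − 1/(79.0) = 0.02231, so d_i1 = 44.83 cm; m₁ = −d_i1/d_o1 = -0.5675.
d_o2 = 40.3 − (44.83) = -4.530 cm (virtual object).
f₂ = −6.84 cm (diverging).
Lens 2: 1/d_i2 = 1/(-6.84) − 1/(-4.530) = 0.07455, so d_i2 = 13.41 cm; m₂ = −d_i2/d_o2 = +2.961.
m = m₁·m₂ = (-0.5675)(+2.961) = -1.68.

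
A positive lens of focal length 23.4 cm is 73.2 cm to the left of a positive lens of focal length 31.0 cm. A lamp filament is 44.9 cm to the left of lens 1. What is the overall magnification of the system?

Lens 1: 1/d_i1 = 1/(23.4) − 1/(44.9) = 0.02046, so d_i1 = 48.87 cm; m₁ = −d_i1/d_o1 = -1.088.
d_o2 = 73.2 − (48.87) = 24.33 cm.
Lens 2: 1/d_i2 = 1/(31.0) − 1/(24.33) = -0.008843, so d_i2 = -113.1 cm; m₂ = −d_i2/d_o2 = +4.648.
m = m₁·m₂ = (-1.088)(+4.648) = -5.06.

m = -5.06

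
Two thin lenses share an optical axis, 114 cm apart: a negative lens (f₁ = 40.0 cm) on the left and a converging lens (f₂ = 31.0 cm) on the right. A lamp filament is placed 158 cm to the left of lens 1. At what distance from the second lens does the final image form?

39.4 cm

Lens 1 is diverging, so f₁ = −40.0 cm.
Lens 1: 1/d_i1 = 1/f₁ − 1/d_o1 = 1/(-40.0) − 1/(158) = -0.03133, so d_i1 = -31.92 cm.
The intermediate image is 31.92 cm to the left of lens 1 (virtual), which is 114 − (-31.92) = 145.9 cm to the left of lens 2, so d_o2 = +145.9 cm.
Lens 2: 1/d_i2 = 1/f₂ − 1/d_o2 = 1/(31.0) − 1/(145.9) = 0.02540, so d_i2 = 39.4 cm.
The final image is real, 39.4 cm to the right of lens 2 (overall magnification ≈ -0.054).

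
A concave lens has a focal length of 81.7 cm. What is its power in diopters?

P = -1.22 D

For a concave lens, f = −81.7 cm.
f = -81.7 cm = -0.817 m.
P = 1/f = 1/(-0.817 m) = -1.22 D.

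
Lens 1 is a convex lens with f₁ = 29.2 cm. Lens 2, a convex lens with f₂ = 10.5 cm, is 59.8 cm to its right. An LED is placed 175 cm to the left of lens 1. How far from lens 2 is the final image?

Lens 1: 1/d_i1 = 1/f₁ − 1/d_o1 = 1/(29.2) − 1/(175) = 0.02853, so d_i1 = 35.05 cm.
The intermediate image is 35.05 cm to the right of lens 1, which is 59.8 − (35.05) = 24.75 cm to the left of lens 2, so d_o2 = +24.75 cm.
Lens 2: 1/d_i2 = 1/f₂ − 1/d_o2 = 1/(10.5) − 1/(24.75) = 0.05483, so d_i2 = 18.2 cm.
The final image is real, 18.2 cm to the right of lens 2 (overall magnification ≈ 0.15).

18.2 cm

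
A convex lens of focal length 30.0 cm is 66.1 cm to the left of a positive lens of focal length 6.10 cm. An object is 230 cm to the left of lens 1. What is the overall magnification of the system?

m = +0.0359

Lens 1: 1/d_i1 = 1/(30.0) − 1/(230) = 0.02899, so d_i1 = 34.50 cm; m₁ = −d_i1/d_o1 = -0.1500.
d_o2 = 66.1 − (34.50) = 31.60 cm.
Lens 2: 1/d_i2 = 1/(6.10) − 1/(31.60) = 0.1323, so d_i2 = 7.559 cm; m₂ = −d_i2/d_o2 = -0.2392.
m = m₁·m₂ = (-0.1500)(-0.2392) = +0.0359.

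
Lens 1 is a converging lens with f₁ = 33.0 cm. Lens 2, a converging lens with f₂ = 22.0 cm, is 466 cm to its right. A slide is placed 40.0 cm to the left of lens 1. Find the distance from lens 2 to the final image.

Lens 1: 1/d_i1 = 1/f₁ − 1/d_o1 = 1/(33.0) − 1/(40.0) = 0.005303, so d_i1 = 188.6 cm.
The intermediate image is 188.6 cm to the right of lens 1, which is 466 − (188.6) = 277.4 cm to the left of lens 2, so d_o2 = +277.4 cm.
Lens 2: 1/d_i2 = 1/f₂ − 1/d_o2 = 1/(22.0) − 1/(277.4) = 0.04185, so d_i2 = 23.9 cm.
The final image is real, 23.9 cm to the right of lens 2 (overall magnification ≈ 0.41).

23.9 cm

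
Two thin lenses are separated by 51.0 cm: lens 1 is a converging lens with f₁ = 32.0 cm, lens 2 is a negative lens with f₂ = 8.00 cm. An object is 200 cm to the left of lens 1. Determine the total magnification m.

m = -0.0729

Lens 1: 1/d_i1 = 1/(32.0) − 1/(200) = 0.02625, so d_i1 = 38.10 cm; m₁ = −d_i1/d_o1 = -0.1905.
d_o2 = 51.0 − (38.10) = 12.90 cm.
f₂ = −8.00 cm (diverging).
Lens 2: 1/d_i2 = 1/(-8.00) − 1/(12.90) = -0.2025, so d_i2 = -4.938 cm; m₂ = −d_i2/d_o2 = +0.3828.
m = m₁·m₂ = (-0.1905)(+0.3828) = -0.0729.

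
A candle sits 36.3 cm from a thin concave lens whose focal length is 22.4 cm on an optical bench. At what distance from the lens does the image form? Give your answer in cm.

13.9 cm

For a concave lens, f = -22.4 cm.
Thin-lens equation: 1/v = 1/f − 1/u = 1/(-22.40) − 1/(36.3) = -0.04464 − 0.02755 = -0.07219, so v = -13.9 cm.
The image is virtual, upright and reduced, on the same side as the object.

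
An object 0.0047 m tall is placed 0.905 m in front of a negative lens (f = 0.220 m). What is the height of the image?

0.000919 m

For a negative lens, f = -0.220 m.
1/d_i = 1/f − 1/d_o = 1/(-0.2200) − 1/(0.905) = -5.650, so d_i = -0.1770 m.
m = −d_i/d_o = +0.1956.
|h_i| = |m|·h_o = 0.1956 × 0.0047 = 0.000919 m. The image is virtual, upright and reduced, on the same side as the object.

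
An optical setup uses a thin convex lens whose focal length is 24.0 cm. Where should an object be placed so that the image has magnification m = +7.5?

m = −d_i/d_o ⇒ d_i = −m·d_o.
1/f = 1/d_o + 1/d_i = 1/d_o − 1/(m·d_o) = (1 − 1/m)/d_o, so d_o = f(1 − 1/m) = (24.00)(1 − 1/(+7.5)) = 20.8 cm.

20.8 cm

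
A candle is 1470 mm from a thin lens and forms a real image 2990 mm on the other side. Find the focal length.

Real image ⇒ d_i = +2990 mm.
1/f = 1/d_o + 1/d_i = 1/(1470) + 1/(2990) = 0.001015, so f = 985 mm.
Since f is positive, the thin lens is converging.

f = 985 mm (converging)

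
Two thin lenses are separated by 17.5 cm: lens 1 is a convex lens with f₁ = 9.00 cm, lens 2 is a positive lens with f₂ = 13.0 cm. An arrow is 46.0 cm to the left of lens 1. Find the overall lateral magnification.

m = -0.473

Lens 1: 1/d_i1 = 1/(9.00) − 1/(46.0) = 0.08937, so d_i1 = 11.19 cm; m₁ = −d_i1/d_o1 = -0.2433.
d_o2 = 17.5 − (11.19) = 6.310 cm.
Lens 2: 1/d_i2 = 1/(13.0) − 1/(6.310) = -0.08156, so d_i2 = -12.26 cm; m₂ = −d_i2/d_o2 = +1.943.
m = m₁·m₂ = (-0.2433)(+1.943) = -0.473.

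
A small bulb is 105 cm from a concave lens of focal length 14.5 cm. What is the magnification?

m = +0.121

For a concave lens, f = -14.5 cm.
1/d_i = 1/f − 1/d_o = 1/(-14.50) − 1/(105) = -0.07849, so d_i = -12.74 cm.
m = −d_i/d_o = −(-12.74)/(105) = +0.121.
The image is virtual, upright and reduced, on the same side as the object.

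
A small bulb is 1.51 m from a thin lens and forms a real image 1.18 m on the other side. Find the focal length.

f = 0.662 m (converging)

Real image ⇒ d_i = +1.18 m.
1/f = 1/d_o + 1/d_i = 1/(1.51) + 1/(1.18) = 1.510, so f = 0.662 m.
Since f is positive, the thin lens is converging.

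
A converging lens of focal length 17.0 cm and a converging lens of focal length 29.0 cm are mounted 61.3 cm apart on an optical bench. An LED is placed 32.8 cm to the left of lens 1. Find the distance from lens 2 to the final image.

Lens 1: 1/d_i1 = 1/f₁ − 1/d_o1 = 1/(17.0) − 1/(32.8) = 0.02834, so d_i1 = 35.29 cm.
The intermediate image is 35.29 cm to the right of lens 1, which is 61.3 − (35.29) = 26.01 cm to the left of lens 2, so d_o2 = +26.01 cm.
Lens 2: 1/d_i2 = 1/f₂ − 1/d_o2 = 1/(29.0) − 1/(26.01) = -0.003964, so d_i2 = -252 cm.
The final image is virtual, 252 cm to the left of lens 2 (overall magnification ≈ -10).

252 cm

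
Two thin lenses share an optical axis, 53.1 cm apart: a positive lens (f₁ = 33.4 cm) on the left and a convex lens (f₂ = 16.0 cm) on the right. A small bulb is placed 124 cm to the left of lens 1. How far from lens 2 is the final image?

Lens 1: 1/d_i1 = 1/f₁ − 1/d_o1 = 1/(33.4) − 1/(124) = 0.02188, so d_i1 = 45.71 cm.
The intermediate image is 45.71 cm to the right of lens 1, which is 53.1 − (45.71) = 7.390 cm to the left of lens 2, so d_o2 = +7.390 cm.
Lens 2: 1/d_i2 = 1/f₂ − 1/d_o2 = 1/(16.0) − 1/(7.390) = -0.07282, so d_i2 = -13.7 cm.
The final image is virtual, 13.7 cm to the left of lens 2 (overall magnification ≈ -0.68).

13.7 cm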